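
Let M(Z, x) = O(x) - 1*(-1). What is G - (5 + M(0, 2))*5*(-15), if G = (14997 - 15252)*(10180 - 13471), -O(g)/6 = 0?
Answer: 839655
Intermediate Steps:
O(g) = 0 (O(g) = -6*0 = 0)
G = 839205 (G = -255*(-3291) = 839205)
M(Z, x) = 1 (M(Z, x) = 0 - 1*(-1) = 0 + 1 = 1)
G - (5 + M(0, 2))*5*(-15) = 839205 - (5 + 1)*5*(-15) = 839205 - 6*5*(-15) = 839205 - 30*(-15) = 839205 - 1*(-450) = 839205 + 450 = 839655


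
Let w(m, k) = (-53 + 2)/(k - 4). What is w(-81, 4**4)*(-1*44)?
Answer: 187/21 ≈ 8.9048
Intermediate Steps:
w(m, k) = -51/(-4 + k)
w(-81, 4**4)*(-1*44) = (-51/(-4 + 4**4))*(-1*44) = -51/(-4 + 256)*(-44) = -51/252*(-44) = -51*1/252*(-44) = -17/84*(-44) = 187/21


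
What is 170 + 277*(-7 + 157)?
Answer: 41720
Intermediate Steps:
170 + 277*(-7 + 157) = 170 + 277*150 = 170 + 41550 = 41720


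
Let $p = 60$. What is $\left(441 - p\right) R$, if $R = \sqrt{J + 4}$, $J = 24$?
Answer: $762 \sqrt{7} \approx 2016.1$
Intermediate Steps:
$R = 2 \sqrt{7}$ ($R = \sqrt{24 + 4} = \sqrt{28} = 2 \sqrt{7} \approx 5.2915$)
$\left(441 - p\right) R = \left(441 - 60\right) 2 \sqrt{7} = 381 \cdot 2 \sqrt{7} = 762 \sqrt{7}$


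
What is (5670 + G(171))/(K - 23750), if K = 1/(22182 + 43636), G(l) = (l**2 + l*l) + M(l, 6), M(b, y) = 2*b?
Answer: -4244866092/1563177499 ≈ -2.7155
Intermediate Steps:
G(l) = 2*l + 2*l**2 (G(l) = (l**2 + l*l) + 2*l = (l**2 + l**2) + 2*l = 2*l**2 + 2*l = 2*l + 2*l**2)
K = 1/65818 ≈ 1.5193e-5
(5670 + G(171))/(K - 23750) = (5670 + 2*171*(1 + 171))/(1/65818 - 23750) = (5670 + 2*171*172)/(-1563177499/65818) = (5670 + 58824)*(-65818/1563177499) = 64494*(-65818/1563177499) = -4244866092/1563177499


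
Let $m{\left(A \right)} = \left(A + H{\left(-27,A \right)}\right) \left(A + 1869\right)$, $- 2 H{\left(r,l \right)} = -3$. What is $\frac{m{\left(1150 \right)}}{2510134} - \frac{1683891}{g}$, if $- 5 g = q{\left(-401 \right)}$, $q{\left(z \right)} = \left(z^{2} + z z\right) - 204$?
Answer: $\frac{2022841941283}{73341095212} \approx 27.581$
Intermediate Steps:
$H{\left(r,l \right)} = \frac{3}{2}$ ($H{\left(r,l \right)} = \left(- \frac{1}{2}\right) \left(-3\right) = \frac{3}{2}$)
$m{\left(A \right)} = \left(1869 + A\right) \left(\frac{3}{2} + A\right)$ ($m{\left(A \right)} = \left(A + \frac{3}{2}\right) \left(A + 1869\right) = \left(\frac{3}{2} + A\right) \left(1869 + A\right) = \left(1869 + A\right) \left(\frac{3}{2} + A\right)$)
$q{\left(z \right)} = -204 + 2 z^{2}$ ($q{\left(z \right)} = \left(z^{2} + z^{2}\right) - 204 = 2 z^{2} - 204 = -204 + 2 z^{2}$)
$g = - \frac{321398}{5}$ ($g = - \frac{-204 + 2 \left(-401\right)^{2}}{5} = - \frac{-204 + 2 \cdot 160801}{5} = - \frac{-204 + 321602}{5} = \left(- \frac{1}{5}\right) 321398 = - \frac{321398}{5} \approx -64280.0$)
$\frac{m{\left(1150 \right)}}{2510134} - \frac{1683891}{g} = \frac{\frac{5607}{2} + 1150^{2} + \frac{3741}{2} \cdot 1150}{2510134} - \frac{1683891}{- \frac{321398}{5}} = \left(\frac{5607}{2} + 1322500 + 2151075\right) \frac{1}{2510134} - - \frac{765405}{29218} = \frac{6952757}{2} \cdot \frac{1}{2510134} + \frac{765405}{29218} = \frac{6952757}{5020268} + \frac{765405}{29218} = \frac{2022841941283}{73341095212}$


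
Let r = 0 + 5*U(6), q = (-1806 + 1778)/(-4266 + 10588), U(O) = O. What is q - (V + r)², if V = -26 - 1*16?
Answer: -455198/3161 ≈ -144.00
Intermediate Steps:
V = -42 (V = -26 - 16 = -42)
q = -14/3161 (q = -28/6322 = -28*1/6322 = -14/3161 ≈ -0.0044290)
r = 30 (r = 0 + 5*6 = 0 + 30 = 30)
q - (V + r)² = -14/3161 - (-42 + 30)² = -14/3161 - 1*(-12)² = -14/3161 - 1*144 = -14/3161 - 144 = -455198/3161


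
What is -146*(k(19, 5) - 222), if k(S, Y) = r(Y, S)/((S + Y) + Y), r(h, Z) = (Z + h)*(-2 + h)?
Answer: 929436/29 ≈ 32050.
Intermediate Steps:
r(h, Z) = (-2 + h)*(Z + h)
k(S, Y) = (Y² - 2*S - 2*Y + S*Y)/(S + 2*Y) (k(S, Y) = (Y² - 2*S - 2*Y + S*Y)/((S + Y) + Y) = (Y² - 2*S - 2*Y + S*Y)/(S + 2*Y))
-146*(k(19, 5) - 222) = -146*((5² - 2*19 - 2*5 + 19*5)/(19 + 2*5) - 222) = -146*((25 - 38 - 10 + 95)/(19 + 10) - 222) = -146*(72/29 - 222) = -146*(-6366/29) = 929436/29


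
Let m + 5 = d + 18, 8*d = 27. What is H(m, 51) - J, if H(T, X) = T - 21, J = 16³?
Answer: -32805/8 ≈ -4100.6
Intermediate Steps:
d = 27/8 (d = (⅛)*27 = 27/8 ≈ 3.3750)
J = 4096
m = 131/8 (m = -5 + (27/8 + 18) = -5 + 171/8 = 131/8 ≈ 16.375)
H(T, X) = -21 + T
H(m, 51) - J = (-21 + 131/8) - 1*4096 = -37/8 - 4096 = -32805/8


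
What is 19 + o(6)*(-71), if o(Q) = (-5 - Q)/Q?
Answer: 895/6 ≈ 149.17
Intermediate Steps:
o(Q) = (-5 - Q)/Q
19 + o(6)*(-71) = 19 + ((-5 - 1*6)/6)*(-71) = 19 + ((-5 - 6)/6)*(-71) = 19 + ((1/6)*(-11))*(-71) = 19 - 11/6*(-71) = 19 + 781/6 = 895/6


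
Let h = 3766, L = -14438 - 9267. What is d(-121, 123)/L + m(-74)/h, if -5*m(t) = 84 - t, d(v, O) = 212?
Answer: -154747/8927303 ≈ -0.017334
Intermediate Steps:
m(t) = -84/5 + t/5 (m(t) = -(84 - t)/5 = -84/5 + t/5)
L = -23705
d(-121, 123)/L + m(-74)/h = 212/(-23705) + (-84/5 + (1/5)*(-74))/3766 = 212*(-1/23705) + (-84/5 - 74/5)*(1/3766) = -212/23705 - 158/5*1/3766 = -212/23705 - 79/9415 = -154747/8927303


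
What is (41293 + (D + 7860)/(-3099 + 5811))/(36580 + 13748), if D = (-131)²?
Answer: 112011637/136489536 ≈ 0.82066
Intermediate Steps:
D = 17161
(41293 + (D + 7860)/(-3099 + 5811))/(36580 + 13748) = (41293 + (17161 + 7860)/(-3099 + 5811))/(36580 + 13748) = (41293 + 25021/2712)/50328 = (41293 + 25021*(1/2712))*(1/50328) = (41293 + 25021/2712)*(1/50328) = (112011637/2712)*(1/50328) = 112011637/136489536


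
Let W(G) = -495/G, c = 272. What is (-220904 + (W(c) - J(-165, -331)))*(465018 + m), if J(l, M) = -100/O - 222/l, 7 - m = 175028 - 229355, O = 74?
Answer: -7938021760487579/69190 ≈ -1.1473e+11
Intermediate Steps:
m = 54334 (m = 7 - (175028 - 229355) = 7 - 1*(-54327) = 7 + 54327 = 54334)
J(l, M) = -50/37 - 222/l (J(l, M) = -100/74 - 222/l = -100*1/74 - 222/l = -50/37 - 222/l)
(-220904 + (W(c) - J(-165, -331)))*(465018 + m) = (-220904 + (-495/272 - (-50/37 - 222/(-165))))*(465018 + 54334) = (-220904 + (-495*1/272 - (-50/37 - 222*(-1/165))))*519352 = (-220904 + (-495/272 - (-50/37 + 74/55)))*519352 = (-220904 + (-495/272 - 1*(-12/2035)))*519352 = (-220904 + (-495/272 + 12/2035))*519352 = (-220904 - 1004061/553520)*519352 = -122275786141/553520*519352 = -7938021760487579/69190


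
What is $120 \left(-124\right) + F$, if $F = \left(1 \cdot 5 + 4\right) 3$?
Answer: $-14853$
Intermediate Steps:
$F = 27$ ($F = \left(5 + 4\right) 3 = 9 \cdot 3 = 27$)
$120 \left(-124\right) + F = 120 \left(-124\right) + 27 = -14880 + 27 = -14853$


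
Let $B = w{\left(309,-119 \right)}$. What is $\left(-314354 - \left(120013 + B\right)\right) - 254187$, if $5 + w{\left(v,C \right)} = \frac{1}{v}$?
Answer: $- \frac{212761642}{309} \approx -6.8855 \cdot 10^{5}$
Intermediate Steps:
$w{\left(v,C \right)} = -5 + \frac{1}{v}$
$B = - \frac{1544}{309}$ ($B = -5 + \frac{1}{309} = - \frac{1544}{309} \approx -4.9968$)
$\left(-314354 - \left(120013 + B\right)\right) - 254187 = \left(-314354 - \frac{37082473}{309}\right) - 254187 = - \frac{134217859}{309} - 254187 = - \frac{212761642}{309}$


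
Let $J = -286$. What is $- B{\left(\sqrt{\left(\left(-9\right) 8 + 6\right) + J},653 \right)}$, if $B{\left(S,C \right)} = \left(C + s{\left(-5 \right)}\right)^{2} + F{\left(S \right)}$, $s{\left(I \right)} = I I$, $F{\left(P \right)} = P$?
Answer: $-459684 - 4 i \sqrt{22} \approx -4.5968 \cdot 10^{5} - 18.762 i$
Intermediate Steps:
$s{\left(I \right)} = I^{2}$
$B{\left(S,C \right)} = S + \left(25 + C\right)^{2}$ ($B{\left(S,C \right)} = \left(C + \left(-5\right)^{2}\right)^{2} + S = \left(C + 25\right)^{2} + S = \left(25 + C\right)^{2} + S = S + \left(25 + C\right)^{2}$)
$- B{\left(\sqrt{\left(\left(-9\right) 8 + 6\right) + J},653 \right)} = - (\sqrt{\left(\left(-9\right) 8 + 6\right) - 286} + \left(25 + 653\right)^{2}) = - (\sqrt{\left(-72 + 6\right) - 286} + 678^{2}) = - (\sqrt{-66 - 286} + 459684) = - (\sqrt{-352} + 459684) = - (4 i \sqrt{22} + 459684) = - (459684 + 4 i \sqrt{22}) = -459684 - 4 i \sqrt{22}$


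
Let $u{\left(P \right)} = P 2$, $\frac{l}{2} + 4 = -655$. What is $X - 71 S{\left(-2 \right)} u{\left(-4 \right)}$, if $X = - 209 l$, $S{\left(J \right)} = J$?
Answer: $274326$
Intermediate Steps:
$l = -1318$ ($l = -8 + 2 \left(-655\right) = -8 - 1310 = -1318$)
$X = 275462$ ($X = \left(-209\right) \left(-1318\right) = 275462$)
$u{\left(P \right)} = 2 P$
$X - 71 S{\left(-2 \right)} u{\left(-4 \right)} = 275462 - 71 \left(-2\right) 2 \left(-4\right) = 275462 - \left(-142\right) \left(-8\right) = 275462 - 1136 = 274326$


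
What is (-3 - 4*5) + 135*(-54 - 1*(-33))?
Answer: -2858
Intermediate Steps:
(-3 - 4*5) + 135*(-54 - 1*(-33)) = (-3 - 20) + 135*(-54 + 33) = -23 + 135*(-21) = -23 - 2835 = -2858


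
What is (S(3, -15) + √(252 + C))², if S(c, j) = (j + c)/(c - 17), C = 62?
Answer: 15422/49 + 12*√314/7 ≈ 345.11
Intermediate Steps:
S(c, j) = (c + j)/(-17 + c)
(S(3, -15) + √(252 + C))² = ((3 - 15)/(-17 + 3) + √(252 + 62))² = (-12/(-14) + √314)² = (-1/14*(-12) + √314)² = (6/7 + √314)²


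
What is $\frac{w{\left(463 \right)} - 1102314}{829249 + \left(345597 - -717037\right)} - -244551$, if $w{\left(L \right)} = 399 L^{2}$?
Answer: $\frac{462746310450}{1891883} \approx 2.446 \cdot 10^{5}$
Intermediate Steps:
$\frac{w{\left(463 \right)} - 1102314}{829249 + \left(345597 - -717037\right)} - -244551 = \frac{399 \cdot 463^{2} - 1102314}{829249 + \left(345597 - -717037\right)} - -244551 = \frac{399 \cdot 214369 - 1102314}{829249 + \left(345597 + 717037\right)} + 244551 = \frac{85533231 - 1102314}{829249 + 1062634} + 244551 = \frac{84430917}{1891883} + 244551 = \frac{462746310450}{1891883}$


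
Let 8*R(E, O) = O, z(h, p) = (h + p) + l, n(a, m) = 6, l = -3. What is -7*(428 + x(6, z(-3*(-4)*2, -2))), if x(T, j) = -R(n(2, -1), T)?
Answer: -11963/4 ≈ -2990.8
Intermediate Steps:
z(h, p) = -3 + h + p (z(h, p) = (h + p) - 3 = -3 + h + p)
R(E, O) = O/8
x(T, j) = -T/8
-7*(428 + x(6, z(-3*(-4)*2, -2))) = -7*(428 - ⅛*6) = -7*(428 - ¾) = -7*1709/4 = -11963/4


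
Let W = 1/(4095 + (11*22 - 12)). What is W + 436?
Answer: 1885701/4325 ≈ 436.00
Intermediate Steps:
W = 1/4325 (W = 1/(4095 + (242 - 12)) = 1/(4095 + 230) = 1/4325 ≈ 0.00023121)
W + 436 = 1/4325 + 436 = 1885701/4325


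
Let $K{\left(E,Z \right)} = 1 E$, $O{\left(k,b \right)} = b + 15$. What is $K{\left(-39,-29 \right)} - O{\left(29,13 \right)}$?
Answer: $-67$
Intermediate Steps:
$O{\left(k,b \right)} = 15 + b$
$K{\left(E,Z \right)} = E$
$K{\left(-39,-29 \right)} - O{\left(29,13 \right)} = -39 - \left(15 + 13\right) = -39 - 28 = -67$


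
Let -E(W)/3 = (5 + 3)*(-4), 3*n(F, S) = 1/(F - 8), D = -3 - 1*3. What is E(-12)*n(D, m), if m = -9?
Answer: -16/7 ≈ -2.2857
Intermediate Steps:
D = -6 (D = -3 - 3 = -6)
n(F, S) = 1/(3*(-8 + F)) (n(F, S) = 1/(3*(F - 8)) = 1/(3*(-8 + F)))
E(W) = 96 (E(W) = -3*(5 + 3)*(-4) = -24*(-4) = -3*(-32) = 96)
E(-12)*n(D, m) = 96*(1/(3*(-8 - 6))) = 96*((⅓)/(-14)) = 96*((⅓)*(-1/14)) = 96*(-1/42) = -16/7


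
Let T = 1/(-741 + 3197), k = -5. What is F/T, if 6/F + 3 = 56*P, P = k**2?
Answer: 14736/1397 ≈ 10.548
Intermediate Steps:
P = 25 (P = (-5)**2 = 25)
T = 1/2456 ≈ 0.00040717
F = 6/1397 (F = 6/(-3 + 56*25) = 6/(-3 + 1400) = 6/1397 ≈ 0.0042949)
F/T = 6/(1397*(1/2456)) = (6/1397)*2456 = 14736/1397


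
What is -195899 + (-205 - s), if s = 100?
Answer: -196204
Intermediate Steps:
-195899 + (-205 - s) = -195899 + (-205 - 1*100) = -195899 + (-205 - 100) = -195899 - 305 = -196204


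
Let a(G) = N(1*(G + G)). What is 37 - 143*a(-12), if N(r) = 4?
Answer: -535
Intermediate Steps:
a(G) = 4
37 - 143*a(-12) = 37 - 143*4 = 37 - 572 = -535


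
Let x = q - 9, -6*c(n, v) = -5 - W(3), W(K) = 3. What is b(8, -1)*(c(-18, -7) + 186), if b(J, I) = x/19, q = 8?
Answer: -562/57 ≈ -9.8596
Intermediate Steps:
c(n, v) = 4/3 (c(n, v) = -(-5 - 1*3)/6 = -(-5 - 3)/6 = -⅙*(-8) = 4/3)
x = -1 (x = 8 - 9 = -1)
b(J, I) = -1/19
b(8, -1)*(c(-18, -7) + 186) = -(4/3 + 186)/19 = -1/19*562/3 = -562/57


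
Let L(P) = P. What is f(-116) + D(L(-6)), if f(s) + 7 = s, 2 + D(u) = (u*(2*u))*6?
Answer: 307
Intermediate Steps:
D(u) = -2 + 12*u² (D(u) = -2 + (u*(2*u))*6 = -2 + (2*u²)*6 = -2 + 12*u²)
f(s) = -7 + s
f(-116) + D(L(-6)) = (-7 - 116) + (-2 + 12*(-6)²) = -123 + (-2 + 12*36) = -123 + (-2 + 432) = -123 + 430 = 307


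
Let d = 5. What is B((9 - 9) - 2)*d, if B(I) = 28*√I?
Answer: 140*I*√2 ≈ 197.99*I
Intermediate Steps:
B((9 - 9) - 2)*d = (28*√((9 - 9) - 2))*5 = (28*√(0 - 2))*5 = (28*√(-2))*5 = (28*(I*√2))*5 = (28*I*√2)*5 = 140*I*√2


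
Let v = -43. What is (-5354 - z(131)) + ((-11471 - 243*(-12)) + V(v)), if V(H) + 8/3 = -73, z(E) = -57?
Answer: -41783/3 ≈ -13928.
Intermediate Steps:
V(H) = -227/3 (V(H) = -8/3 - 73 = -227/3)
(-5354 - z(131)) + ((-11471 - 243*(-12)) + V(v)) = (-5354 - 1*(-57)) + ((-11471 - 243*(-12)) - 227/3) = (-5354 + 57) + ((-11471 + 2916) - 227/3) = -5297 + (-8555 - 227/3) = -5297 - 25892/3 = -41783/3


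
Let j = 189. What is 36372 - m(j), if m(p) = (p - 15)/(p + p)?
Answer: 2291407/63 ≈ 36372.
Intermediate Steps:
m(p) = (-15 + p)/(2*p) (m(p) = (-15 + p)/((2*p)) = (-15 + p)*(1/(2*p)) = (-15 + p)/(2*p))
36372 - m(j) = 36372 - (-15 + 189)/(2*189) = 36372 - 174/(2*189) = 36372 - 1*29/63 = 36372 - 29/63 = 2291407/63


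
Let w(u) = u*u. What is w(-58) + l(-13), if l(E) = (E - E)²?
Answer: 3364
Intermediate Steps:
l(E) = 0 (l(E) = 0² = 0)
w(u) = u²
w(-58) + l(-13) = (-58)² + 0 = 3364 + 0 = 3364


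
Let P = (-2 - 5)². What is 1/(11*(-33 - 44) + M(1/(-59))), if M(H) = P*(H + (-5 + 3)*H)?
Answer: -59/49924 ≈ -0.0011818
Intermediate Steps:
P = 49 (P = (-7)² = 49)
M(H) = -49*H (M(H) = 49*(H + (-5 + 3)*H) = 49*(H - 2*H) = 49*(-H) = -49*H)
1/(11*(-33 - 44) + M(1/(-59))) = 1/(11*(-33 - 44) - 49/(-59)) = 1/(11*(-77) - 49*(-1/59)) = 1/(-847 + 49/59) = 1/(-49924/59) = -59/49924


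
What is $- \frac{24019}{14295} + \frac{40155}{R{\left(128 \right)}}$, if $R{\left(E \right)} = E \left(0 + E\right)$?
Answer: $\frac{180488429}{234209280} \approx 0.77063$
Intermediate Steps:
$R{\left(E \right)} = E^{2}$ ($R{\left(E \right)} = E E = E^{2}$)
$- \frac{24019}{14295} + \frac{40155}{R{\left(128 \right)}} = - \frac{24019}{14295} + \frac{40155}{128^{2}} = \left(-24019\right) \frac{1}{14295} + \frac{40155}{16384} = - \frac{24019}{14295} + 40155 \cdot \frac{1}{16384} = - \frac{24019}{14295} + \frac{40155}{16384} = \frac{180488429}{234209280}$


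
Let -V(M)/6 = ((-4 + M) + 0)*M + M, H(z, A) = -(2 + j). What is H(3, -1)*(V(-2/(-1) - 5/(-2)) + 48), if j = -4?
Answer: 15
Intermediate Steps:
H(z, A) = 2 (H(z, A) = -(2 - 4) = -1*(-2) = 2)
V(M) = -6*M - 6*M*(-4 + M) (V(M) = -6*(((-4 + M) + 0)*M + M) = -6*((-4 + M)*M + M) = -6*(M*(-4 + M) + M) = -6*(M + M*(-4 + M)) = -6*M - 6*M*(-4 + M))
H(3, -1)*(V(-2/(-1) - 5/(-2)) + 48) = 2*(6*(-2/(-1) - 5/(-2))*(3 - (-2/(-1) - 5/(-2))) + 48) = 2*(6*(-2*(-1) - 5*(-½))*(3 - (-2*(-1) - 5*(-½))) + 48) = 2*(6*(2 + 5/2)*(3 - (2 + 5/2)) + 48) = 2*(6*(9/2)*(3 - 1*9/2) + 48) = 2*(6*(9/2)*(3 - 9/2) + 48) = 2*(6*(9/2)*(-3/2) + 48) = 2*(-81/2 + 48) = 2*(15/2) = 15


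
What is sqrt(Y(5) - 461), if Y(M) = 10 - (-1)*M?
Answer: I*sqrt(446) ≈ 21.119*I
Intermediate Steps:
Y(M) = 10 + M
sqrt(Y(5) - 461) = sqrt((10 + 5) - 461) = sqrt(15 - 461) = sqrt(-446) = I*sqrt(446)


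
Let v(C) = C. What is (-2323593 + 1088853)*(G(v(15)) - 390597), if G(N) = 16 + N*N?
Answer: 481988167440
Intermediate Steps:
G(N) = 16 + N²
(-2323593 + 1088853)*(G(v(15)) - 390597) = (-2323593 + 1088853)*((16 + 15²) - 390597) = -1234740*((16 + 225) - 390597) = -1234740*(241 - 390597) = -1234740*(-390356) = 481988167440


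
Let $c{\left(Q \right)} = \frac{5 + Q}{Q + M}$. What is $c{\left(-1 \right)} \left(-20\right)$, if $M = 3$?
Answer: $-40$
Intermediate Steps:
$c{\left(Q \right)} = \frac{5 + Q}{3 + Q}$ ($c{\left(Q \right)} = \frac{5 + Q}{Q + 3} = \frac{5 + Q}{3 + Q}$)
$c{\left(-1 \right)} \left(-20\right) = \frac{5 - 1}{3 - 1} \left(-20\right) = \frac{1}{2} \cdot 4 \left(-20\right) = 2 \left(-20\right) = -40$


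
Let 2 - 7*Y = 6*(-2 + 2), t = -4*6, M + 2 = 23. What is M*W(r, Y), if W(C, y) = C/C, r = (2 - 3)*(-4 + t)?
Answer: 21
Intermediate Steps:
M = 21 (M = -2 + 23 = 21)
t = -24
Y = 2/7 (Y = 2/7 - 6*(-2 + 2)/7 = 2/7 - 6*0/7 = 2/7 - ⅐*0 = 2/7 + 0 = 2/7 ≈ 0.28571)
r = 28 (r = (2 - 3)*(-4 - 24) = -1*(-28) = 28)
W(C, y) = 1
M*W(r, Y) = 21*1 = 21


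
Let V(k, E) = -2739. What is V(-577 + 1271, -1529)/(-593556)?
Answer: 913/197852 ≈ 0.0046146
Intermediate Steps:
V(-577 + 1271, -1529)/(-593556) = -2739/(-593556) = -2739*(-1/593556) = 913/197852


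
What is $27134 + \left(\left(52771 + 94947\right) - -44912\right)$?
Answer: $219764$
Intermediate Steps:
$27134 + \left(\left(52771 + 94947\right) - -44912\right) = 27134 + \left(147718 + \left(-25435 + 70347\right)\right) = 27134 + \left(147718 + 44912\right) = 27134 + 192630 = 219764$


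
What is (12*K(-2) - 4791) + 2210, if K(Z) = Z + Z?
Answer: -2629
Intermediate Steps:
K(Z) = 2*Z
(12*K(-2) - 4791) + 2210 = (12*(2*(-2)) - 4791) + 2210 = (12*(-4) - 4791) + 2210 = (-48 - 4791) + 2210 = -4839 + 2210 = -2629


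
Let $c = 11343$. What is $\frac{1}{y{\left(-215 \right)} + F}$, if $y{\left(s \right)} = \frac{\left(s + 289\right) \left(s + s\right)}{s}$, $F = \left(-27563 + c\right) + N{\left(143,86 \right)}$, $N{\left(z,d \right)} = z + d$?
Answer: $- \frac{1}{15843} \approx -6.3119 \cdot 10^{-5}$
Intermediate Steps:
$N{\left(z,d \right)} = d + z$
$F = -15991$ ($F = \left(-27563 + 11343\right) + \left(86 + 143\right) = -16220 + 229 = -15991$)
$y{\left(s \right)} = 578 + 2 s$ ($y{\left(s \right)} = \frac{\left(289 + s\right) 2 s}{s} = \frac{2 s \left(289 + s\right)}{s} = 578 + 2 s$)
$\frac{1}{y{\left(-215 \right)} + F} = \frac{1}{\left(578 + 2 \left(-215\right)\right) - 15991} = \frac{1}{\left(578 - 430\right) - 15991} = \frac{1}{148 - 15991} = \frac{1}{-15843} = - \frac{1}{15843}$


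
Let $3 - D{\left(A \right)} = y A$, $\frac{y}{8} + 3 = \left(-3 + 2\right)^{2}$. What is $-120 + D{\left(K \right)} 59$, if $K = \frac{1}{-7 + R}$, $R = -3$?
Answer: $- \frac{187}{5} \approx -37.4$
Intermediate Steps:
$K = - \frac{1}{10}$ ($K = \frac{1}{-7 - 3} = \frac{1}{-10} = - \frac{1}{10} \approx -0.1$)
$y = -16$ ($y = -24 + 8 \left(-3 + 2\right)^{2} = -24 + 8 \left(-1\right)^{2} = -24 + 8 \cdot 1 = -24 + 8 = -16$)
$D{\left(A \right)} = 3 + 16 A$ ($D{\left(A \right)} = 3 - - 16 A = 3 + 16 A$)
$-120 + D{\left(K \right)} 59 = -120 + \left(3 + 16 \left(- \frac{1}{10}\right)\right) 59 = -120 + \left(3 - \frac{8}{5}\right) 59 = -120 + \frac{7}{5} \cdot 59 = -120 + \frac{413}{5} = - \frac{187}{5}$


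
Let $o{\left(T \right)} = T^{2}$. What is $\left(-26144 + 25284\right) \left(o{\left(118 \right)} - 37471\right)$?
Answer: $20250420$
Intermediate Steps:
$\left(-26144 + 25284\right) \left(o{\left(118 \right)} - 37471\right) = \left(-26144 + 25284\right) \left(118^{2} - 37471\right) = - 860 \left(13924 - 37471\right) = \left(-860\right) \left(-23547\right) = 20250420$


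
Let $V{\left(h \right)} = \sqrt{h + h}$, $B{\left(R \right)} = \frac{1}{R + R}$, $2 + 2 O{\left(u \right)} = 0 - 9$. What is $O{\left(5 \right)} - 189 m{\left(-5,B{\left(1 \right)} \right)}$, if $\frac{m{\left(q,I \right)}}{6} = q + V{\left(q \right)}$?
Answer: $\frac{11329}{2} - 1134 i \sqrt{10} \approx 5664.5 - 3586.0 i$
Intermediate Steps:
$O{\left(u \right)} = - \frac{11}{2}$ ($O{\left(u \right)} = -1 + \frac{0 - 9}{2} = -1 + \frac{1}{2} \left(-9\right) = -1 - \frac{9}{2} = - \frac{11}{2}$)
$B{\left(R \right)} = \frac{1}{2 R}$
$V{\left(h \right)} = \sqrt{2} \sqrt{h}$ ($V{\left(h \right)} = \sqrt{2 h} = \sqrt{2} \sqrt{h}$)
$m{\left(q,I \right)} = 6 q + 6 \sqrt{2} \sqrt{q}$ ($m{\left(q,I \right)} = 6 \left(q + \sqrt{2} \sqrt{q}\right) = 6 q + 6 \sqrt{2} \sqrt{q}$)
$O{\left(5 \right)} - 189 m{\left(-5,B{\left(1 \right)} \right)} = - \frac{11}{2} - 189 \left(6 \left(-5\right) + 6 \sqrt{2} \sqrt{-5}\right) = - \frac{11}{2} - 189 \left(-30 + 6 \sqrt{2} i \sqrt{5}\right) = - \frac{11}{2} - 189 \left(-30 + 6 i \sqrt{10}\right) = - \frac{11}{2} + \left(5670 - 1134 i \sqrt{10}\right) = \frac{11329}{2} - 1134 i \sqrt{10}$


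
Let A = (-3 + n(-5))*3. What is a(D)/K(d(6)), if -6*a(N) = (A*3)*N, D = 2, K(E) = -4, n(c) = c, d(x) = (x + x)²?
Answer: -6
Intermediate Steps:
d(x) = 4*x² (d(x) = (2*x)² = 4*x²)
A = -24 (A = (-3 - 5)*3 = -8*3 = -24)
a(N) = 12*N (a(N) = -(-24*3)*N/6 = -(-12)*N = 12*N)
a(D)/K(d(6)) = (12*2)/(-4) = 24*(-¼) = -6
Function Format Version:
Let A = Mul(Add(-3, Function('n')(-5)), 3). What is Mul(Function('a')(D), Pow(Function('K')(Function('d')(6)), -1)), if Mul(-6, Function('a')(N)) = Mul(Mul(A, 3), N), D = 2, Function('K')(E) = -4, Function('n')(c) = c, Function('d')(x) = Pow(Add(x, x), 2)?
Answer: -6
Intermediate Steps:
Function('d')(x) = Mul(4, Pow(x, 2)) (Function('d')(x) = Pow(Mul(2, x), 2) = Mul(4, Pow(x, 2)))
A = -24 (A = Mul(Add(-3, -5), 3) = Mul(-8, 3) = -24)
Function('a')(N) = Mul(12, N) (Function('a')(N) = Mul(Rational(-1, 6), Mul(Mul(-24, 3), N)) = Mul(Rational(-1, 6), Mul(-72, N)) = Mul(12, N))
Mul(Function('a')(D), Pow(Function('K')(Function('d')(6)), -1)) = Mul(Mul(12, 2), Pow(-4, -1)) = Mul(24, Rational(-1, 4)) = -6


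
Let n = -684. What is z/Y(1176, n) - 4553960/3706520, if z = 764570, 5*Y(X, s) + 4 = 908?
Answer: 177066915027/41883676 ≈ 4227.6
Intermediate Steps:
Y(X, s) = 904/5 (Y(X, s) = -⅘ + (⅕)*908 = -⅘ + 908/5 = 904/5)
z/Y(1176, n) - 4553960/3706520 = 764570/(904/5) - 4553960/3706520 = 764570*(5/904) - 4553960*1/3706520 = 1911425/452 - 113849/92663 = 177066915027/41883676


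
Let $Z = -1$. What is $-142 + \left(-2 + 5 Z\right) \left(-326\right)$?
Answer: $2140$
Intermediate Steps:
$-142 + \left(-2 + 5 Z\right) \left(-326\right) = -142 + \left(-2 + 5 \left(-1\right)\right) \left(-326\right) = -142 + \left(-2 - 5\right) \left(-326\right) = -142 - -2282 = -142 + 2282 = 2140$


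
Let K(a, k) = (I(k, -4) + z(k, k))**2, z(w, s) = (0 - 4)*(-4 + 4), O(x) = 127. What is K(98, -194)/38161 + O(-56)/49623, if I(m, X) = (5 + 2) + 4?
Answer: 10850830/1893663303 ≈ 0.0057301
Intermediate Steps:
I(m, X) = 11 (I(m, X) = 7 + 4 = 11)
z(w, s) = 0 (z(w, s) = -4*0 = 0)
K(a, k) = 121 (K(a, k) = (11 + 0)**2 = 11**2 = 121)
K(98, -194)/38161 + O(-56)/49623 = 121/38161 + 127/49623 = 10850830/1893663303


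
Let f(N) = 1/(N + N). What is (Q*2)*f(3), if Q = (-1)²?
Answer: ⅓ ≈ 0.33333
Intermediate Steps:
f(N) = 1/(2*N)
Q = 1
(Q*2)*f(3) = (1*2)*((½)/3) = 2*((½)*(⅓)) = 2*(⅙) = ⅓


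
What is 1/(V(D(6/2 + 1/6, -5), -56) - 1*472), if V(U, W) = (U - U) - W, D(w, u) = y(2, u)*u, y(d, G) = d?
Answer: -1/416 ≈ -0.0024038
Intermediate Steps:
D(w, u) = 2*u
V(U, W) = -W (V(U, W) = 0 - W = -W)
1/(V(D(6/2 + 1/6, -5), -56) - 1*472) = 1/(-1*(-56) - 1*472) = 1/(56 - 472) = 1/(-416) = -1/416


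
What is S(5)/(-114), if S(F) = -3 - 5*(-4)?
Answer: -17/114 ≈ -0.14912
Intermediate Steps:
S(F) = 17 (S(F) = -3 + 20 = 17)
S(5)/(-114) = 17/(-114) = -1/114*17 = -17/114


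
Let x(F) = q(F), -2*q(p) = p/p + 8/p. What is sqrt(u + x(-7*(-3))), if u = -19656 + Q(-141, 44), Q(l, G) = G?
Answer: I*sqrt(34596786)/42 ≈ 140.05*I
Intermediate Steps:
q(p) = -1/2 - 4/p (q(p) = -(p/p + 8/p)/2 = -(1 + 8/p)/2 = -1/2 - 4/p)
x(F) = (-8 - F)/(2*F)
u = -19612 (u = -19656 + 44 = -19612)
sqrt(u + x(-7*(-3))) = sqrt(-19612 + (-8 - (-7)*(-3))/(2*((-7*(-3))))) = sqrt(-19612 + (1/2)*(-8 - 1*21)/21) = sqrt(-19612 + (1/2)*(1/21)*(-8 - 21)) = sqrt(-19612 + (1/2)*(1/21)*(-29)) = sqrt(-19612 - 29/42) = sqrt(-823733/42) = I*sqrt(34596786)/42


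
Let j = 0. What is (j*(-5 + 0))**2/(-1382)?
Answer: 0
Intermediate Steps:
(j*(-5 + 0))**2/(-1382) = (0*(-5 + 0))**2/(-1382) = (0*(-5))**2*(-1/1382) = 0**2*(-1/1382) = 0*(-1/1382) = 0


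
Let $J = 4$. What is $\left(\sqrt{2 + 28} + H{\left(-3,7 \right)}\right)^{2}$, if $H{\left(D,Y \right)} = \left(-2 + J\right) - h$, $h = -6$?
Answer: $\left(8 + \sqrt{30}\right)^{2} \approx 181.64$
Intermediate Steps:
$H{\left(D,Y \right)} = 8$ ($H{\left(D,Y \right)} = \left(-2 + 4\right) - -6 = 2 + 6 = 8$)
$\left(\sqrt{2 + 28} + H{\left(-3,7 \right)}\right)^{2} = \left(\sqrt{2 + 28} + 8\right)^{2} = \left(\sqrt{30} + 8\right)^{2} = \left(8 + \sqrt{30}\right)^{2}$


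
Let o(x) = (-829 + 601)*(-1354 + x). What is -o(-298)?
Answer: -376656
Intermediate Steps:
o(x) = 308712 - 228*x (o(x) = -228*(-1354 + x) = 308712 - 228*x)
-o(-298) = -(308712 - 228*(-298)) = -(308712 + 67944) = -1*376656 = -376656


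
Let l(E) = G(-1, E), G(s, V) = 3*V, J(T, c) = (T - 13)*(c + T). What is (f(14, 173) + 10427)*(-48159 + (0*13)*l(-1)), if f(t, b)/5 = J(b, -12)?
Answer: -6705033093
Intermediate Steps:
J(T, c) = (-13 + T)*(T + c)
f(t, b) = 780 - 125*b + 5*b² (f(t, b) = 5*(b² - 13*b - 13*(-12) + b*(-12)) = 5*(b² - 13*b + 156 - 12*b) = 5*(156 + b² - 25*b) = 780 - 125*b + 5*b²)
l(E) = 3*E
(f(14, 173) + 10427)*(-48159 + (0*13)*l(-1)) = ((780 - 125*173 + 5*173²) + 10427)*(-48159 + (0*13)*(3*(-1))) = ((780 - 21625 + 5*29929) + 10427)*(-48159 + 0*(-3)) = ((780 - 21625 + 149645) + 10427)*(-48159 + 0) = (128800 + 10427)*(-48159) = 139227*(-48159) = -6705033093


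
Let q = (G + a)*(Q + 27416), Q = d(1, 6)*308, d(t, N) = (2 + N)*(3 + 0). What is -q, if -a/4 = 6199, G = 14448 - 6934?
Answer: 601551856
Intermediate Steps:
G = 7514
d(t, N) = 6 + 3*N (d(t, N) = (2 + N)*3 = 6 + 3*N)
a = -24796 (a = -4*6199 = -24796)
Q = 7392 (Q = (6 + 3*6)*308 = (6 + 18)*308 = 24*308 = 7392)
q = -601551856 (q = (7514 - 24796)*(7392 + 27416) = -17282*34808 = -601551856)
-q = -1*(-601551856) = 601551856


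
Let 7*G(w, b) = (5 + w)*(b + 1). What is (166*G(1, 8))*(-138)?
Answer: -1237032/7 ≈ -1.7672e+5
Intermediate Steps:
G(w, b) = (1 + b)*(5 + w)/7 (G(w, b) = ((5 + w)*(b + 1))/7 = ((5 + w)*(1 + b))/7 = ((1 + b)*(5 + w))/7 = (1 + b)*(5 + w)/7)
(166*G(1, 8))*(-138) = (166*(5/7 + (⅐)*1 + (5/7)*8 + (⅐)*8*1))*(-138) = (166*(5/7 + ⅐ + 40/7 + 8/7))*(-138) = (166*(54/7))*(-138) = (8964/7)*(-138) = -1237032/7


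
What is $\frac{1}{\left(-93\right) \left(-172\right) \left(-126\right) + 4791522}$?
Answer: $\frac{1}{2776026} \approx 3.6023 \cdot 10^{-7}$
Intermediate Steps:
$\frac{1}{\left(-93\right) \left(-172\right) \left(-126\right) + 4791522} = \frac{1}{15996 \left(-126\right) + 4791522} = \frac{1}{-2015496 + 4791522} = \frac{1}{2776026}$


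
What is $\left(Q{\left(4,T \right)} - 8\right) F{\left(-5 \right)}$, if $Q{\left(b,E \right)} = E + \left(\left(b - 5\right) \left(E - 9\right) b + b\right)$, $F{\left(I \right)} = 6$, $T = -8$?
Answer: $336$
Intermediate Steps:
$Q{\left(b,E \right)} = E + b + b \left(-9 + E\right) \left(-5 + b\right)$ ($Q{\left(b,E \right)} = E + \left(\left(-5 + b\right) \left(-9 + E\right) b + b\right) = E + \left(\left(-9 + E\right) \left(-5 + b\right) b + b\right) = E + \left(b \left(-9 + E\right) \left(-5 + b\right) + b\right) = E + \left(b + b \left(-9 + E\right) \left(-5 + b\right)\right) = E + b + b \left(-9 + E\right) \left(-5 + b\right)$)
$\left(Q{\left(4,T \right)} - 8\right) F{\left(-5 \right)} = \left(\left(-8 - 9 \cdot 4^{2} + 46 \cdot 4 - 8 \cdot 4^{2} - \left(-40\right) 4\right) - 8\right) 6 = \left(\left(-8 - 144 + 184 - 128 + 160\right) + \left(-32 + 24\right)\right) 6 = \left(\left(-8 - 144 + 184 - 128 + 160\right) - 8\right) 6 = \left(64 - 8\right) 6 = 56 \cdot 6 = 336$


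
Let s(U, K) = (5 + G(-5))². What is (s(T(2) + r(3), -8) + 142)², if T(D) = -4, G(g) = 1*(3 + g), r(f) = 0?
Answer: 22801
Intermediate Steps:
G(g) = 3 + g
s(U, K) = 9 (s(U, K) = (5 + (3 - 5))² = (5 - 2)² = 3² = 9)
(s(T(2) + r(3), -8) + 142)² = (9 + 142)² = 151² = 22801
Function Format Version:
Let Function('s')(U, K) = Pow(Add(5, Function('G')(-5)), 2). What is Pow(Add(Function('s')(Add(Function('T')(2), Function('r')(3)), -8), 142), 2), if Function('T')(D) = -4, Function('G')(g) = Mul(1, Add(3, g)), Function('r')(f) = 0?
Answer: 22801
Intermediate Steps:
Function('G')(g) = Add(3, g)
Function('s')(U, K) = 9 (Function('s')(U, K) = Pow(Add(5, Add(3, -5)), 2) = Pow(Add(5, -2), 2) = Pow(3, 2) = 9)
Pow(Add(Function('s')(Add(Function('T')(2), Function('r')(3)), -8), 142), 2) = Pow(Add(9, 142), 2) = Pow(151, 2) = 22801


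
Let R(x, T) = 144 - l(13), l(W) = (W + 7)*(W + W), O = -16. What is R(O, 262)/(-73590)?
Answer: 188/36795 ≈ 0.0051094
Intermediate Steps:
l(W) = 2*W*(7 + W) (l(W) = (7 + W)*(2*W) = 2*W*(7 + W))
R(x, T) = -376 (R(x, T) = 144 - 2*13*(7 + 13) = 144 - 2*13*20 = 144 - 1*520 = 144 - 520 = -376)
R(O, 262)/(-73590) = -376/(-73590) = -376*(-1/73590) = 188/36795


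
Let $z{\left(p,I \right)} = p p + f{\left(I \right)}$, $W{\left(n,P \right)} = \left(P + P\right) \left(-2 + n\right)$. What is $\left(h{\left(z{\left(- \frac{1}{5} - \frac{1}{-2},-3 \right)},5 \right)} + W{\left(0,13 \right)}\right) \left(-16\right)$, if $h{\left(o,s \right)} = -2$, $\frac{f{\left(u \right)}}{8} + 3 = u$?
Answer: $864$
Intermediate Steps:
$f{\left(u \right)} = -24 + 8 u$
$W{\left(n,P \right)} = 2 P \left(-2 + n\right)$
$z{\left(p,I \right)} = -24 + p^{2} + 8 I$ ($z{\left(p,I \right)} = p p + \left(-24 + 8 I\right) = p^{2} + \left(-24 + 8 I\right) = -24 + p^{2} + 8 I$)
$\left(h{\left(z{\left(- \frac{1}{5} - \frac{1}{-2},-3 \right)},5 \right)} + W{\left(0,13 \right)}\right) \left(-16\right) = \left(-2 + 2 \cdot 13 \left(-2 + 0\right)\right) \left(-16\right) = \left(-2 + 2 \cdot 13 \left(-2\right)\right) \left(-16\right) = \left(-2 - 52\right) \left(-16\right) = \left(-54\right) \left(-16\right) = 864$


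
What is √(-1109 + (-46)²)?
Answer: √1007 ≈ 31.733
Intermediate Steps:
√(-1109 + (-46)²) = √(-1109 + 2116) = √1007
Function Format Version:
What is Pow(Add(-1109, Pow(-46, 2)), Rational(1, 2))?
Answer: Pow(1007, Rational(1, 2)) ≈ 31.733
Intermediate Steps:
Pow(Add(-1109, Pow(-46, 2)), Rational(1, 2)) = Pow(Add(-1109, 2116), Rational(1, 2)) = Pow(1007, Rational(1, 2))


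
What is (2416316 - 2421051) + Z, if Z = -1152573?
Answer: -1157308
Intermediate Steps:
(2416316 - 2421051) + Z = (2416316 - 2421051) - 1152573 = -4735 - 1152573 = -1157308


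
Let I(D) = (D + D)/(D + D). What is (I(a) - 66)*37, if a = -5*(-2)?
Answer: -2405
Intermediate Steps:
a = 10
I(D) = 1 (I(D) = (2*D)/((2*D)) = (2*D)*(1/(2*D)) = 1)
(I(a) - 66)*37 = (1 - 66)*37 = -65*37 = -2405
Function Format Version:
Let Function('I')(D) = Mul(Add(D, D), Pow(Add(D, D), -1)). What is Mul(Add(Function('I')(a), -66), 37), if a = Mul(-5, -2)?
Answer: -2405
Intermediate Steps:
a = 10
Function('I')(D) = 1 (Function('I')(D) = Mul(Mul(2, D), Pow(Mul(2, D), -1)) = Mul(Mul(2, D), Mul(Rational(1, 2), Pow(D, -1))) = 1)
Mul(Add(Function('I')(a), -66), 37) = Mul(Add(1, -66), 37) = Mul(-65, 37) = -2405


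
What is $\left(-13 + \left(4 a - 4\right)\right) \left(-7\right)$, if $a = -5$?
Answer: $259$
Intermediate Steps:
$\left(-13 + \left(4 a - 4\right)\right) \left(-7\right) = \left(-13 + \left(4 \left(-5\right) - 4\right)\right) \left(-7\right) = \left(-13 - 24\right) \left(-7\right) = \left(-37\right) \left(-7\right) = 259$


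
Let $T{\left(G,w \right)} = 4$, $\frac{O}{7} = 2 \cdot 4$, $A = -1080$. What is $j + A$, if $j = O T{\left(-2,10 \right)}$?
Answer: $-856$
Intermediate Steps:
$O = 56$ ($O = 7 \cdot 2 \cdot 4 = 7 \cdot 8 = 56$)
$j = 224$ ($j = 56 \cdot 4 = 224$)
$j + A = 224 - 1080 = -856$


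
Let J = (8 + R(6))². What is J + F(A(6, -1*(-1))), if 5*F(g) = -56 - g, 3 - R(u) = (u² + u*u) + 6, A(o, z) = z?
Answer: 22388/5 ≈ 4477.6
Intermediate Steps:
R(u) = -3 - 2*u² (R(u) = 3 - ((u² + u*u) + 6) = 3 - ((u² + u²) + 6) = 3 - (2*u² + 6) = 3 - (6 + 2*u²) = 3 + (-6 - 2*u²) = -3 - 2*u²)
F(g) = -56/5 - g/5 (F(g) = (-56 - g)/5 = -56/5 - g/5)
J = 4489 (J = (8 + (-3 - 2*6²))² = (8 + (-3 - 2*36))² = (8 + (-3 - 72))² = (8 - 75)² = (-67)² = 4489)
J + F(A(6, -1*(-1))) = 4489 + (-56/5 - (-1)*(-1)/5) = 4489 + (-56/5 - ⅕*1) = 4489 + (-56/5 - ⅕) = 4489 - 57/5 = 22388/5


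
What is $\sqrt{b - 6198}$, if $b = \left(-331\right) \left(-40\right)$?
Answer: $\sqrt{7042} \approx 83.917$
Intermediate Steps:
$b = 13240$
$\sqrt{b - 6198} = \sqrt{13240 - 6198} = \sqrt{7042}$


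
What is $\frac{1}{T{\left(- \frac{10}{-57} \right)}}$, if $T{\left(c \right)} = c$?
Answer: $\frac{57}{10} \approx 5.7$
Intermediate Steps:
$\frac{1}{T{\left(- \frac{10}{-57} \right)}} = \frac{1}{\left(-10\right) \frac{1}{-57}} = \frac{1}{\left(-10\right) \left(- \frac{1}{57}\right)} = \frac{1}{\frac{10}{57}} = \frac{57}{10}$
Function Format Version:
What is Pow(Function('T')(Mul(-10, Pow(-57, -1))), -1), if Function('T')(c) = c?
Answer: Rational(57, 10) ≈ 5.7000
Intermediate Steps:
Pow(Function('T')(Mul(-10, Pow(-57, -1))), -1) = Pow(Mul(-10, Pow(-57, -1)), -1) = Pow(Mul(-10, Rational(-1, 57)), -1) = Pow(Rational(10, 57), -1) = Rational(57, 10)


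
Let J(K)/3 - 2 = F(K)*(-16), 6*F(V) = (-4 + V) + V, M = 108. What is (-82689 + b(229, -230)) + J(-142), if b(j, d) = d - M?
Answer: -80717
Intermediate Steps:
F(V) = -⅔ + V/3 (F(V) = ((-4 + V) + V)/6 = (-4 + 2*V)/6 = -⅔ + V/3)
J(K) = 38 - 16*K (J(K) = 6 + 3*((-⅔ + K/3)*(-16)) = 6 + 3*(32/3 - 16*K/3) = 6 + (32 - 16*K) = 38 - 16*K)
b(j, d) = -108 + d (b(j, d) = d - 1*108 = d - 108 = -108 + d)
(-82689 + b(229, -230)) + J(-142) = (-82689 + (-108 - 230)) + (38 - 16*(-142)) = (-82689 - 338) + (38 + 2272) = -83027 + 2310 = -80717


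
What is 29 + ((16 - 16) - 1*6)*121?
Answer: -697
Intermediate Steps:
29 + ((16 - 16) - 1*6)*121 = 29 + (0 - 6)*121 = 29 - 6*121 = 29 - 726 = -697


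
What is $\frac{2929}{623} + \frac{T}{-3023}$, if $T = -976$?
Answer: $\frac{9462415}{1883329} \approx 5.0243$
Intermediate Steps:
$\frac{2929}{623} + \frac{T}{-3023} = \frac{2929}{623} - \frac{976}{-3023} = 2929 \cdot \frac{1}{623} - - \frac{976}{3023} = \frac{2929}{623} + \frac{976}{3023} = \frac{9462415}{1883329}$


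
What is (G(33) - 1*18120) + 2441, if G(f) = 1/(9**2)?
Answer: -1269998/81 ≈ -15679.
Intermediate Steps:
G(f) = 1/81
(G(33) - 1*18120) + 2441 = (1/81 - 1*18120) + 2441 = (1/81 - 18120) + 2441 = -1467719/81 + 2441 = -1269998/81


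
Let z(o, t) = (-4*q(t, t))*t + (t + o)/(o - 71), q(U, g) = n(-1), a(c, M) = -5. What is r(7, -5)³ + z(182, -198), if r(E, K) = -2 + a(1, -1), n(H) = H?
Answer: -126001/111 ≈ -1135.1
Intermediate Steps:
q(U, g) = -1
r(E, K) = -7 (r(E, K) = -2 - 5 = -7)
z(o, t) = 4*t + (o + t)/(-71 + o) (z(o, t) = (-4*(-1))*t + (t + o)/(o - 71) = 4*t + (o + t)/(-71 + o))
r(7, -5)³ + z(182, -198) = (-7)³ + (182 - 283*(-198) + 4*182*(-198))/(-71 + 182) = -343 + (182 + 56034 - 144144)/111 = -343 + (1/111)*(-87928) = -343 - 87928/111 = -126001/111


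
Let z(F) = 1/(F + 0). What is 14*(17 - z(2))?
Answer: 231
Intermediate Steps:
z(F) = 1/F
14*(17 - z(2)) = 14*(17 - 1/2) = 14*(17 - 1*½) = 14*(17 - ½) = 14*(33/2) = 231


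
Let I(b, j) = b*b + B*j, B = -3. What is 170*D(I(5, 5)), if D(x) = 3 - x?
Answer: -1190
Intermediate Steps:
I(b, j) = b² - 3*j (I(b, j) = b*b - 3*j = b² - 3*j)
170*D(I(5, 5)) = 170*(3 - (5² - 3*5)) = 170*(3 - (25 - 15)) = 170*(3 - 1*10) = 170*(3 - 10) = 170*(-7) = -1190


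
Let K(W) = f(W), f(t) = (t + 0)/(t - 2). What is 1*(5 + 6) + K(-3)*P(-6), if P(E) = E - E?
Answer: 11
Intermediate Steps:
P(E) = 0
f(t) = t/(-2 + t)
K(W) = W/(-2 + W)
1*(5 + 6) + K(-3)*P(-6) = 1*(5 + 6) - 3/(-2 - 3)*0 = 1*11 - 3/(-5)*0 = 11 - 3*(-⅕)*0 = 11 + (⅗)*0 = 11 + 0 = 11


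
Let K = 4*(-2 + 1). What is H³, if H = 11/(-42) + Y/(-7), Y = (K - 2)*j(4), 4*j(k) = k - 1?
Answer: 512/9261 ≈ 0.055286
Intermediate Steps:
K = -4 (K = 4*(-1) = -4)
j(k) = -¼ + k/4 (j(k) = (k - 1)/4 = (-1 + k)/4 = -¼ + k/4)
Y = -9/2 (Y = (-4 - 2)*(-¼ + (¼)*4) = -6*(-¼ + 1) = -6*¾ = -9/2 ≈ -4.5000)
H = 8/21 (H = 11/(-42) - 9/2/(-7) = 11*(-1/42) - 9/2*(-⅐) = -11/42 + 9/14 = 8/21 ≈ 0.38095)
H³ = (8/21)³ = 512/9261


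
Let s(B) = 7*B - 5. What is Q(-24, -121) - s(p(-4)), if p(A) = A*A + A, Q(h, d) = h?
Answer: -103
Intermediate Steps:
p(A) = A + A**2 (p(A) = A**2 + A = A + A**2)
s(B) = -5 + 7*B
Q(-24, -121) - s(p(-4)) = -24 - (-5 + 7*(-4*(1 - 4))) = -24 - (-5 + 7*(-4*(-3))) = -24 - (-5 + 7*12) = -24 - (-5 + 84) = -24 - 1*79 = -24 - 79 = -103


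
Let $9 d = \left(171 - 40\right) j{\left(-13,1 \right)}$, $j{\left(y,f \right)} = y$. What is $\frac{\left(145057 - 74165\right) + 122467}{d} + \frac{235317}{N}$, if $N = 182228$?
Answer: $- \frac{316718069817}{310334284} \approx -1020.6$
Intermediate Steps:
$d = - \frac{1703}{9}$ ($d = \frac{\left(171 - 40\right) \left(-13\right)}{9} = \frac{131 \left(-13\right)}{9} = \frac{1}{9} \left(-1703\right) = - \frac{1703}{9} \approx -189.22$)
$\frac{\left(145057 - 74165\right) + 122467}{d} + \frac{235317}{N} = \frac{\left(145057 - 74165\right) + 122467}{- \frac{1703}{9}} + \frac{235317}{182228} = \left(70892 + 122467\right) \left(- \frac{9}{1703}\right) + 235317 \cdot \frac{1}{182228} = 193359 \left(- \frac{9}{1703}\right) + \frac{235317}{182228} = - \frac{1740231}{1703} + \frac{235317}{182228} = - \frac{316718069817}{310334284}$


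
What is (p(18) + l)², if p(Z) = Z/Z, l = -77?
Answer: 5776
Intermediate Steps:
p(Z) = 1
(p(18) + l)² = (1 - 77)² = (-76)² = 5776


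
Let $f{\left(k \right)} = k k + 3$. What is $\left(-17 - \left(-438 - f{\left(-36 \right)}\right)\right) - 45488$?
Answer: $-43768$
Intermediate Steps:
$f{\left(k \right)} = 3 + k^{2}$ ($f{\left(k \right)} = k^{2} + 3 = 3 + k^{2}$)
$\left(-17 - \left(-438 - f{\left(-36 \right)}\right)\right) - 45488 = \left(-17 - \left(-438 - \left(3 + \left(-36\right)^{2}\right)\right)\right) - 45488 = \left(-17 - \left(-438 - \left(3 + 1296\right)\right)\right) - 45488 = \left(-17 - \left(-438 - 1299\right)\right) - 45488 = \left(-17 - -1737\right) - 45488 = \left(-17 + 1737\right) - 45488 = 1720 - 45488 = -43768$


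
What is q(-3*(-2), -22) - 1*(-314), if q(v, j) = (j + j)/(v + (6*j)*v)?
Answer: 123424/393 ≈ 314.06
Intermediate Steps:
q(v, j) = 2*j/(v + 6*j*v) (q(v, j) = (2*j)/(v + 6*j*v) = 2*j/(v + 6*j*v))
q(-3*(-2), -22) - 1*(-314) = 2*(-22)/(-3*(-2)*(1 + 6*(-22))) - 1*(-314) = 2*(-22)/(6*(1 - 132)) + 314 = 2*(-22)*(⅙)/(-131) + 314 = 2*(-22)*(⅙)*(-1/131) + 314 = 22/393 + 314 = 123424/393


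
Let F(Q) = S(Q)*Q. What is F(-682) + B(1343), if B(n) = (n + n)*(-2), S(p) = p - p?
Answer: -5372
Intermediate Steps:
S(p) = 0
F(Q) = 0 (F(Q) = 0*Q = 0)
B(n) = -4*n (B(n) = (2*n)*(-2) = -4*n)
F(-682) + B(1343) = 0 - 4*1343 = 0 - 5372 = -5372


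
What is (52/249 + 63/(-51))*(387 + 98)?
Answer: -2107325/4233 ≈ -497.83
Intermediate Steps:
(52/249 + 63/(-51))*(387 + 98) = (52*(1/249) + 63*(-1/51))*485 = (52/249 - 21/17)*485 = -4345/4233*485 = -2107325/4233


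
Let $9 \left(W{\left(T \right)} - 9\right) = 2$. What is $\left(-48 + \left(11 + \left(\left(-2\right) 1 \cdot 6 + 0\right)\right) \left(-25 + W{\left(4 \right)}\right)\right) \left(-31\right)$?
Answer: $\frac{8990}{9} \approx 998.89$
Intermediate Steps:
$W{\left(T \right)} = \frac{83}{9}$ ($W{\left(T \right)} = 9 + \frac{1}{9} \cdot 2 = 9 + \frac{2}{9} = \frac{83}{9}$)
$\left(-48 + \left(11 + \left(\left(-2\right) 1 \cdot 6 + 0\right)\right) \left(-25 + W{\left(4 \right)}\right)\right) \left(-31\right) = \left(-48 + \left(11 + \left(\left(-2\right) 1 \cdot 6 + 0\right)\right) \left(-25 + \frac{83}{9}\right)\right) \left(-31\right) = \left(-48 + \left(11 + \left(\left(-2\right) 6 + 0\right)\right) \left(- \frac{142}{9}\right)\right) \left(-31\right) = \left(-48 + \left(11 + \left(-12 + 0\right)\right) \left(- \frac{142}{9}\right)\right) \left(-31\right) = \left(-48 + \left(11 - 12\right) \left(- \frac{142}{9}\right)\right) \left(-31\right) = \left(-48 - - \frac{142}{9}\right) \left(-31\right) = \left(-48 + \frac{142}{9}\right) \left(-31\right) = \left(- \frac{290}{9}\right) \left(-31\right) = \frac{8990}{9}$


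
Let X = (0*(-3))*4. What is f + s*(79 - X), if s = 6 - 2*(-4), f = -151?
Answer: 955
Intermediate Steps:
X = 0 (X = 0*4 = 0)
s = 14 (s = 6 + 8 = 14)
f + s*(79 - X) = -151 + 14*(79 - 1*0) = -151 + 14*(79 + 0) = -151 + 14*79 = -151 + 1106 = 955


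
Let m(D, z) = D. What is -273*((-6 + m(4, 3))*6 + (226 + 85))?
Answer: -81627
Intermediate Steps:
-273*((-6 + m(4, 3))*6 + (226 + 85)) = -273*((-6 + 4)*6 + (226 + 85)) = -273*(-2*6 + 311) = -273*(-12 + 311) = -273*299 = -81627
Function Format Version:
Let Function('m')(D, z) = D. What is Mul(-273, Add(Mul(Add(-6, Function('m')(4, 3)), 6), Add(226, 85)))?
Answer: -81627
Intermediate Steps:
Mul(-273, Add(Mul(Add(-6, Function('m')(4, 3)), 6), Add(226, 85))) = Mul(-273, Add(Mul(Add(-6, 4), 6), Add(226, 85))) = Mul(-273, Add(Mul(-2, 6), 311)) = Mul(-273, Add(-12, 311)) = Mul(-273, 299) = -81627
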